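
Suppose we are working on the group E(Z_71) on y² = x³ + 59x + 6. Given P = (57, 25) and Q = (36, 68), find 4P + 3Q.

First 4P:
Double-and-add on 4 = (100)₂. Start with P = (57, 25) for the leading 1-bit.
double: tangent at (57, 25): λ = (3·57² + 59)/(2·25) ≡ 8/50. 50⁻¹ ≡ 27 (mod 71), so λ ≡ 8·27 ≡ 3.
  x = λ² - 57 - 57 = 9 - 114 ≡ 37; y = λ·(57 - 37) - 25 ≡ 35. → (37, 35)
double: tangent at (37, 35): λ = (3·37² + 59)/(2·35) ≡ 48/70. 70⁻¹ ≡ 70 (mod 71) since 70·70 = 4900 ≡ 1, so λ ≡ 48·70 ≡ 23.
  x = λ² - 37 - 37 = 529 - 74 ≡ 29; y = λ·(37 - 29) - 35 ≡ 7. → (29, 7)
4P = (29, 7).
Next 3Q:
Repeated addition: build up to 3Q.
2Q: tangent at (36, 68): λ = (3·36² + 59)/(2·68) ≡ 42/65. 65⁻¹ ≡ 59 (mod 71), so λ ≡ 42·59 ≡ 64.
  x = λ² - 36 - 36 = 4096 - 72 ≡ 48; y = λ·(36 - 48) - 68 ≡ 16. → (48, 16)
3Q: (48, 16) + (36, 68). λ = (68 - 16)/(36 - 48) ≡ 52/59 mod 71. 59⁻¹ ≡ 65 (mod 71) since 59·65 = 3835 ≡ 1, so λ ≡ 43.
  x = λ² - 48 - 36 = 1849 - 84 ≡ 61; y = λ·(48 - 61) - 16 ≡ 64. → (61, 64)
3Q = (61, 64).
Finally 4P + 3Q:
(29, 7) + (61, 64). λ = (64 - 7)/(61 - 29) ≡ 57/32 mod 71. 32⁻¹ ≡ 20 (mod 71), so λ ≡ 4.
  x = λ² - 29 - 61 = 16 - 90 ≡ 68; y = λ·(29 - 68) - 7 ≡ 50. → (68, 50)

(68, 50)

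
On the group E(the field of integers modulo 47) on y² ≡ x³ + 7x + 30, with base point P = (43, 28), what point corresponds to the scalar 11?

Double-and-add on 11 = (1011)₂. Start with P = (43, 28) for the leading 1-bit.
double: tangent at (43, 28): λ = (3·43² + 7)/(2·28) ≡ 8/9. 9⁻¹ ≡ 21 (mod 47), so λ ≡ 8·21 ≡ 27.
  x = λ² - 43 - 43 = 729 - 86 ≡ 32; y = λ·(43 - 32) - 28 ≡ 34. → (32, 34)
double: tangent at (32, 34): λ = (3·32² + 7)/(2·34) ≡ 24/21. 21⁻¹ ≡ 9 (mod 47), so λ ≡ 24·9 ≡ 28.
  x = λ² - 32 - 32 = 784 - 64 ≡ 15; y = λ·(32 - 15) - 34 ≡ 19. → (15, 19)
add P: (15, 19) + (43, 28). λ = (28 - 19)/(43 - 15) ≡ 9/28 mod 47. 28⁻¹ ≡ 42 (mod 47) since 28·42 = 1176 ≡ 1, so λ ≡ 2.
  x = λ² - 15 - 43 = 4 - 58 ≡ 40; y = λ·(15 - 40) - 19 ≡ 25. → (40, 25)
double: tangent at (40, 25): λ = (3·40² + 7)/(2·25) ≡ 13/3. 3⁻¹ ≡ 16 (mod 47) since 3·16 = 48 ≡ 1, so λ ≡ 13·16 ≡ 20.
  x = λ² - 40 - 40 = 400 - 80 ≡ 38; y = λ·(40 - 38) - 25 ≡ 15. → (38, 15)
add P: (38, 15) + (43, 28). λ = (28 - 15)/(43 - 38) ≡ 13/5 mod 47. 5⁻¹ ≡ 19 (mod 47), so λ ≡ 12.
  x = λ² - 38 - 43 = 144 - 81 ≡ 16; y = λ·(38 - 16) - 15 ≡ 14. → (16, 14)

(16, 14)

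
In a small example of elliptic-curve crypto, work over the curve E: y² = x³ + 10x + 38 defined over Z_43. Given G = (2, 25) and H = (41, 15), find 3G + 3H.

First 3G:
Repeated addition: build up to 3G.
2G: tangent at (2, 25): λ = (3·2² + 10)/(2·25) ≡ 22/7. 7⁻¹ ≡ 37 (mod 43) since 7·37 = 259 ≡ 1, so λ ≡ 22·37 ≡ 40.
  x = λ² - 2 - 2 = 1600 - 4 ≡ 5; y = λ·(2 - 5) - 25 ≡ 27. → (5, 27)
3G: (5, 27) + (2, 25). λ = (25 - 27)/(2 - 5) ≡ 41/40 mod 43. 40⁻¹ ≡ 14 (mod 43) since 40·14 = 560 ≡ 1, so λ ≡ 15.
  x = λ² - 5 - 2 = 225 - 7 ≡ 3; y = λ·(5 - 3) - 27 ≡ 3. → (3, 3)
3G = (3, 3).
Next 3H:
Repeated addition: build up to 3H.
2H: tangent at (41, 15): λ = (3·41² + 10)/(2·15) ≡ 22/30. 30⁻¹ ≡ 33 (mod 43), so λ ≡ 22·33 ≡ 38.
  x = λ² - 41 - 41 = 1444 - 82 ≡ 29; y = λ·(41 - 29) - 15 ≡ 11. → (29, 11)
3H: (29, 11) + (41, 15). λ = (15 - 11)/(41 - 29) ≡ 4/12 mod 43. 12⁻¹ ≡ 18 (mod 43) since 12·18 = 216 ≡ 1, so λ ≡ 29.
  x = λ² - 29 - 41 = 841 - 70 ≡ 40; y = λ·(29 - 40) - 11 ≡ 14. → (40, 14)
3H = (40, 14).
Finally 3G + 3H:
(3, 3) + (40, 14). λ = (14 - 3)/(40 - 3) ≡ 11/37 mod 43. 37⁻¹ ≡ 7 (mod 43), so λ ≡ 34.
  x = λ² - 3 - 40 = 1156 - 43 ≡ 38; y = λ·(3 - 38) - 3 ≡ 11. → (38, 11)

(38, 11)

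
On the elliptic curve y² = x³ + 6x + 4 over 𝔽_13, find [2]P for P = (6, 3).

(11, 6)

tangent at (6, 3): λ = (3·6² + 6)/(2·3) ≡ 10/6. 6⁻¹ ≡ 11 (mod 13), so λ ≡ 10·11 ≡ 6.
  x = λ² - 6 - 6 = 36 - 12 ≡ 11; y = λ·(6 - 11) - 3 ≡ 6. → (11, 6)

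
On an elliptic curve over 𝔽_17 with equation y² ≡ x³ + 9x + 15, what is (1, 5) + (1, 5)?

(11, 0)

tangent at (1, 5): λ = (3·1² + 9)/(2·5) ≡ 12/10. 10⁻¹ ≡ 12 (mod 17), so λ ≡ 12·12 ≡ 8.
  x = λ² - 1 - 1 = 64 - 2 ≡ 11; y = λ·(1 - 11) - 5 ≡ 0. → (11, 0)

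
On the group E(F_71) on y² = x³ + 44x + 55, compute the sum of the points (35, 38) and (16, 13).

(65, 1)

(35, 38) + (16, 13). λ = (13 - 38)/(16 - 35) ≡ 46/52 mod 71. 52⁻¹ ≡ 56 (mod 71), so λ ≡ 20.
  x = λ² - 35 - 16 = 400 - 51 ≡ 65; y = λ·(35 - 65) - 38 ≡ 1. → (65, 1)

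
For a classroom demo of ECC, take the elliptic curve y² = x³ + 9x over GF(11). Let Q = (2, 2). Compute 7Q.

(10, 1)

Repeated addition: build up to 7Q.
2Q: tangent at (2, 2): λ = (3·2² + 9)/(2·2) ≡ 10/4. 4⁻¹ ≡ 3 (mod 11) since 4·3 = 12 ≡ 1, so λ ≡ 10·3 ≡ 8.
  x = λ² - 2 - 2 = 64 - 4 ≡ 5; y = λ·(2 - 5) - 2 ≡ 7. → (5, 7)
3Q: (5, 7) + (2, 2). λ = (2 - 7)/(2 - 5) ≡ 6/8 mod 11. 8⁻¹ ≡ 7 (mod 11), so λ ≡ 9.
  x = λ² - 5 - 2 = 81 - 7 ≡ 8; y = λ·(5 - 8) - 7 ≡ 10. → (8, 10)
4Q: (8, 10) + (2, 2). λ = (2 - 10)/(2 - 8) ≡ 3/5 mod 11. 5⁻¹ ≡ 9 (mod 11), so λ ≡ 5.
  x = λ² - 8 - 2 = 25 - 10 ≡ 4; y = λ·(8 - 4) - 10 ≡ 10. → (4, 10)
5Q: (4, 10) + (2, 2). λ = (2 - 10)/(2 - 4) ≡ 3/9 mod 11. 9⁻¹ ≡ 5 (mod 11), so λ ≡ 4.
  x = λ² - 4 - 2 = 16 - 6 ≡ 10; y = λ·(4 - 10) - 10 ≡ 10. → (10, 10)
6Q: (10, 10) + (2, 2). λ = (2 - 10)/(2 - 10) ≡ 3/3 mod 11. 3⁻¹ ≡ 4 (mod 11), so λ ≡ 1.
  x = λ² - 10 - 2 = 1 - 12 ≡ 0; y = λ·(10 - 0) - 10 ≡ 0. → (0, 0)
7Q: (0, 0) + (2, 2). λ = (2 - 0)/(2 - 0) ≡ 2/2 mod 11. 2⁻¹ ≡ 6 (mod 11), so λ ≡ 1.
  x = λ² - 0 - 2 = 1 - 2 ≡ 10; y = λ·(0 - 10) - 0 ≡ 1. → (10, 1)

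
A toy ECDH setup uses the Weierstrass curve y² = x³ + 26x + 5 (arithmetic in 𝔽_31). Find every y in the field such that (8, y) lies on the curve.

none

x³ + 26x + 5 = 725 ≡ 12 (mod 31).
12 is a non-residue mod 31; no y exists.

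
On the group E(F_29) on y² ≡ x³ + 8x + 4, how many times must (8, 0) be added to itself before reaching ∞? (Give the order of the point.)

2

2P: (8, 0) + (8, 0): same x and y₁ ≡ -y₂, so the sum is ∞.
2P = ∞, so the order is 2.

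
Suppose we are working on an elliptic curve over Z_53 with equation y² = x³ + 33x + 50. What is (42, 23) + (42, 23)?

(38, 46)

tangent at (42, 23): λ = (3·42² + 33)/(2·23) ≡ 25/46. 46⁻¹ ≡ 15 (mod 53) since 46·15 = 690 ≡ 1, so λ ≡ 25·15 ≡ 4.
  x = λ² - 42 - 42 = 16 - 84 ≡ 38; y = λ·(42 - 38) - 23 ≡ 46. → (38, 46)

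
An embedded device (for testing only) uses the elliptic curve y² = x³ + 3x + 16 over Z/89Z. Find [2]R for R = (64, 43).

tangent at (64, 43): λ = (3·64² + 3)/(2·43) ≡ 9/86. 86⁻¹ ≡ 59 (mod 89), so λ ≡ 9·59 ≡ 86.
  x = λ² - 64 - 64 = 7396 - 128 ≡ 59; y = λ·(64 - 59) - 43 ≡ 31. → (59, 31)

(59, 31)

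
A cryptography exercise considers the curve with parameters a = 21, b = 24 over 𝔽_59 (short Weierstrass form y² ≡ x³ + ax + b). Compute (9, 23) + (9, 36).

The two points share x = 9 and their y-coordinates satisfy 23 + 36 ≡ 0 (mod 59), so they are inverses. Their sum is O.

O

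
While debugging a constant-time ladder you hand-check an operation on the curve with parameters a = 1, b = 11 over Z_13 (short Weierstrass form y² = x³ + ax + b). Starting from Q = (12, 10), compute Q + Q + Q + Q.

O

Repeated addition: build up to 4Q.
2Q: tangent at (12, 10): λ = (3·12² + 1)/(2·10) ≡ 4/7. 7⁻¹ ≡ 2 (mod 13) since 7·2 = 14 ≡ 1, so λ ≡ 4·2 ≡ 8.
  x = λ² - 12 - 12 = 64 - 24 ≡ 1; y = λ·(12 - 1) - 10 ≡ 0. → (1, 0)
3Q: (1, 0) + (12, 10). λ = (10 - 0)/(12 - 1) ≡ 10/11 mod 13. 11⁻¹ ≡ 6 (mod 13), so λ ≡ 8.
  x = λ² - 1 - 12 = 64 - 13 ≡ 12; y = λ·(1 - 12) - 0 ≡ 3. → (12, 3)
4Q: (12, 3) + (12, 10): same x and y₁ ≡ -y₂, so the sum is O.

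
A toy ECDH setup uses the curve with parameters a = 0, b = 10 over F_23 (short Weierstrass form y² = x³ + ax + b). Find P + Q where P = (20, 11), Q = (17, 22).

(2, 15)

(20, 11) + (17, 22). λ = (22 - 11)/(17 - 20) ≡ 11/20 mod 23. 20⁻¹ ≡ 15 (mod 23), so λ ≡ 4.
  x = λ² - 20 - 17 = 16 - 37 ≡ 2; y = λ·(20 - 2) - 11 ≡ 15. → (2, 15)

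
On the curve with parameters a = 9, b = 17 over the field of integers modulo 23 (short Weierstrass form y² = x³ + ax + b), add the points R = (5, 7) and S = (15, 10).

(7, 20)

(5, 7) + (15, 10). λ = (10 - 7)/(15 - 5) ≡ 3/10 mod 23. 10⁻¹ ≡ 7 (mod 23), so λ ≡ 21.
  x = λ² - 5 - 15 = 441 - 20 ≡ 7; y = λ·(5 - 7) - 7 ≡ 20. → (7, 20)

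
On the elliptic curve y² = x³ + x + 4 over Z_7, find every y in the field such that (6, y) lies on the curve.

x³ + 1x + 4 = 226 ≡ 2 (mod 7).
Square roots of 2 mod 7: 3 and 4 (since 3² = 9 ≡ 2).

3, 4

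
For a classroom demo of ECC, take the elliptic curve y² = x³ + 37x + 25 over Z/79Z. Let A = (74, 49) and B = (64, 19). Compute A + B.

(74, 49) + (64, 19). λ = (19 - 49)/(64 - 74) ≡ 49/69 mod 79. 69⁻¹ ≡ 71 (mod 79) since 69·71 = 4899 ≡ 1, so λ ≡ 3.
  x = λ² - 74 - 64 = 9 - 138 ≡ 29; y = λ·(74 - 29) - 49 ≡ 7. → (29, 7)

(29, 7)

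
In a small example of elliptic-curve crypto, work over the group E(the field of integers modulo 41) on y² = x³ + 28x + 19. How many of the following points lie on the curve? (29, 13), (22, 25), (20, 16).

2

(29, 13): 13² ≡ 5, rhs ≡ 5 → on.
(22, 25): 25² ≡ 10, rhs ≡ 8 → off.
(20, 16): 16² ≡ 10, rhs ≡ 10 → on.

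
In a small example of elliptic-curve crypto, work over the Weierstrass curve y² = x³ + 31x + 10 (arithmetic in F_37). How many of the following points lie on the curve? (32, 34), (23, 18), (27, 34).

0

(32, 34): 34² ≡ 9, rhs ≡ 26 → off.
(23, 18): 18² ≡ 28, rhs ≡ 14 → off.
(27, 34): 34² ≡ 9, rhs ≡ 32 → off.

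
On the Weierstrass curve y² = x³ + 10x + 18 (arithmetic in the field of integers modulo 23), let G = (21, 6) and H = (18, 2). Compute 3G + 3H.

(17, 15)

First 3G:
Repeated addition: build up to 3G.
2G: tangent at (21, 6): λ = (3·21² + 10)/(2·6) ≡ 22/12. 12⁻¹ ≡ 2 (mod 23), so λ ≡ 22·2 ≡ 21.
  x = λ² - 21 - 21 = 441 - 42 ≡ 8; y = λ·(21 - 8) - 6 ≡ 14. → (8, 14)
3G: (8, 14) + (21, 6). λ = (6 - 14)/(21 - 8) ≡ 15/13 mod 23. 13⁻¹ ≡ 16 (mod 23), so λ ≡ 10.
  x = λ² - 8 - 21 = 100 - 29 ≡ 2; y = λ·(8 - 2) - 14 ≡ 0. → (2, 0)
3G = (2, 0).
Next 3H:
Repeated addition: build up to 3H.
2H: tangent at (18, 2): λ = (3·18² + 10)/(2·2) ≡ 16/4. 4⁻¹ ≡ 6 (mod 23) since 4·6 = 24 ≡ 1, so λ ≡ 16·6 ≡ 4.
  x = λ² - 18 - 18 = 16 - 36 ≡ 3; y = λ·(18 - 3) - 2 ≡ 12. → (3, 12)
3H: (3, 12) + (18, 2). λ = (2 - 12)/(18 - 3) ≡ 13/15 mod 23. 15⁻¹ ≡ 20 (mod 23), so λ ≡ 7.
  x = λ² - 3 - 18 = 49 - 21 ≡ 5; y = λ·(3 - 5) - 12 ≡ 20. → (5, 20)
3H = (5, 20).
Finally 3G + 3H:
(2, 0) + (5, 20). λ = (20 - 0)/(5 - 2) ≡ 20/3 mod 23. 3⁻¹ ≡ 8 (mod 23), so λ ≡ 22.
  x = λ² - 2 - 5 = 484 - 7 ≡ 17; y = λ·(2 - 17) - 0 ≡ 15. → (17, 15)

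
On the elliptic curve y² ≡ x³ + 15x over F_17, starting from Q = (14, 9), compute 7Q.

Double-and-add on 7 = (111)₂. Start with Q = (14, 9) for the leading 1-bit.
double: tangent at (14, 9): λ = (3·14² + 15)/(2·9) ≡ 8/1. 1⁻¹ ≡ 1 (mod 17) since 1·1 = 1 ≡ 1, so λ ≡ 8·1 ≡ 8.
  x = λ² - 14 - 14 = 64 - 28 ≡ 2; y = λ·(14 - 2) - 9 ≡ 2. → (2, 2)
add Q: (2, 2) + (14, 9). λ = (9 - 2)/(14 - 2) ≡ 7/12 mod 17. 12⁻¹ ≡ 10 (mod 17), so λ ≡ 2.
  x = λ² - 2 - 14 = 4 - 16 ≡ 5; y = λ·(2 - 5) - 2 ≡ 9. → (5, 9)
double: tangent at (5, 9): λ = (3·5² + 15)/(2·9) ≡ 5/1. 1⁻¹ ≡ 1 (mod 17), so λ ≡ 5·1 ≡ 5.
  x = λ² - 5 - 5 = 25 - 10 ≡ 15; y = λ·(5 - 15) - 9 ≡ 9. → (15, 9)
add Q: (15, 9) + (14, 9). λ = (9 - 9)/(14 - 15) ≡ 0/16 mod 17. 16⁻¹ ≡ 16 (mod 17) since 16·16 = 256 ≡ 1, so λ ≡ 0.
  x = λ² - 15 - 14 = 0 - 29 ≡ 5; y = λ·(15 - 5) - 9 ≡ 8. → (5, 8)

(5, 8)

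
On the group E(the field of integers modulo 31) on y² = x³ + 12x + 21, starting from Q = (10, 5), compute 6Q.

(16, 0)

Repeated addition: build up to 6Q.
2Q: tangent at (10, 5): λ = (3·10² + 12)/(2·5) ≡ 2/10. 10⁻¹ ≡ 28 (mod 31), so λ ≡ 2·28 ≡ 25.
  x = λ² - 10 - 10 = 625 - 20 ≡ 16; y = λ·(10 - 16) - 5 ≡ 0. → (16, 0)
3Q: (16, 0) + (10, 5). λ = (5 - 0)/(10 - 16) ≡ 5/25 mod 31. 25⁻¹ ≡ 5 (mod 31), so λ ≡ 25.
  x = λ² - 16 - 10 = 625 - 26 ≡ 10; y = λ·(16 - 10) - 0 ≡ 26. → (10, 26)
4Q: (10, 26) + (10, 5): same x and y₁ ≡ -y₂, so the sum is O.
5Q: O + (10, 5) = (10, 5) (identity).
6Q: tangent at (10, 5): λ = (3·10² + 12)/(2·5) ≡ 2/10. 10⁻¹ ≡ 28 (mod 31) since 10·28 = 280 ≡ 1, so λ ≡ 2·28 ≡ 25.
  x = λ² - 10 - 10 = 625 - 20 ≡ 16; y = λ·(10 - 16) - 5 ≡ 0. → (16, 0)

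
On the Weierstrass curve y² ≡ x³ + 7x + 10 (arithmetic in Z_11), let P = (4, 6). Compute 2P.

(3, 5)

tangent at (4, 6): λ = (3·4² + 7)/(2·6) ≡ 0/1. 1⁻¹ ≡ 1 (mod 11) since 1·1 = 1 ≡ 1, so λ ≡ 0·1 ≡ 0.
  x = λ² - 4 - 4 = 0 - 8 ≡ 3; y = λ·(4 - 3) - 6 ≡ 5. → (3, 5)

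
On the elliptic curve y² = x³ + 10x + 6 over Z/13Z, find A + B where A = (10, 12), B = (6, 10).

(7, 9)

(10, 12) + (6, 10). λ = (10 - 12)/(6 - 10) ≡ 11/9 mod 13. 9⁻¹ ≡ 3 (mod 13) since 9·3 = 27 ≡ 1, so λ ≡ 7.
  x = λ² - 10 - 6 = 49 - 16 ≡ 7; y = λ·(10 - 7) - 12 ≡ 9. → (7, 9)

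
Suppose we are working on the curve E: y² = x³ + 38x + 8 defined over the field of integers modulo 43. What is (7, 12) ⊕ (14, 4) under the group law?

(4, 3)

(7, 12) + (14, 4). λ = (4 - 12)/(14 - 7) ≡ 35/7 mod 43. 7⁻¹ ≡ 37 (mod 43) since 7·37 = 259 ≡ 1, so λ ≡ 5.
  x = λ² - 7 - 14 = 25 - 21 ≡ 4; y = λ·(7 - 4) - 12 ≡ 3. → (4, 3)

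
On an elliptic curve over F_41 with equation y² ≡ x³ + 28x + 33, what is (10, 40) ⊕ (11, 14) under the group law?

(10, 40) + (11, 14). λ = (14 - 40)/(11 - 10) ≡ 15/1 mod 41. 1⁻¹ ≡ 1 (mod 41), so λ ≡ 15.
  x = λ² - 10 - 11 = 225 - 21 ≡ 40; y = λ·(10 - 40) - 40 ≡ 2. → (40, 2)

(40, 2)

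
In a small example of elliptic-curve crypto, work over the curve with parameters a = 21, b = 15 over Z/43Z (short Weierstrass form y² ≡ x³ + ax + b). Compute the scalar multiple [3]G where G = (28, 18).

Repeated addition: build up to 3G.
2G: tangent at (28, 18): λ = (3·28² + 21)/(2·18) ≡ 8/36. 36⁻¹ ≡ 6 (mod 43), so λ ≡ 8·6 ≡ 5.
  x = λ² - 28 - 28 = 25 - 56 ≡ 12; y = λ·(28 - 12) - 18 ≡ 19. → (12, 19)
3G: (12, 19) + (28, 18). λ = (18 - 19)/(28 - 12) ≡ 42/16 mod 43. 16⁻¹ ≡ 35 (mod 43) since 16·35 = 560 ≡ 1, so λ ≡ 8.
  x = λ² - 12 - 28 = 64 - 40 ≡ 24; y = λ·(12 - 24) - 19 ≡ 14. → (24, 14)

(24, 14)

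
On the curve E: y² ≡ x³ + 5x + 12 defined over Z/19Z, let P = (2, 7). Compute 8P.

Repeated addition: build up to 8P.
2P: tangent at (2, 7): λ = (3·2² + 5)/(2·7) ≡ 17/14. 14⁻¹ ≡ 15 (mod 19), so λ ≡ 17·15 ≡ 8.
  x = λ² - 2 - 2 = 64 - 4 ≡ 3; y = λ·(2 - 3) - 7 ≡ 4. → (3, 4)
3P: (3, 4) + (2, 7). λ = (7 - 4)/(2 - 3) ≡ 3/18 mod 19. 18⁻¹ ≡ 18 (mod 19), so λ ≡ 16.
  x = λ² - 3 - 2 = 256 - 5 ≡ 4; y = λ·(3 - 4) - 4 ≡ 18. → (4, 18)
4P: (4, 18) + (2, 7). λ = (7 - 18)/(2 - 4) ≡ 8/17 mod 19. 17⁻¹ ≡ 9 (mod 19) since 17·9 = 153 ≡ 1, so λ ≡ 15.
  x = λ² - 4 - 2 = 225 - 6 ≡ 10; y = λ·(4 - 10) - 18 ≡ 6. → (10, 6)
5P: (10, 6) + (2, 7). λ = (7 - 6)/(2 - 10) ≡ 1/11 mod 19. 11⁻¹ ≡ 7 (mod 19), so λ ≡ 7.
  x = λ² - 10 - 2 = 49 - 12 ≡ 18; y = λ·(10 - 18) - 6 ≡ 14. → (18, 14)
6P: (18, 14) + (2, 7). λ = (7 - 14)/(2 - 18) ≡ 12/3 mod 19. 3⁻¹ ≡ 13 (mod 19), so λ ≡ 4.
  x = λ² - 18 - 2 = 16 - 20 ≡ 15; y = λ·(18 - 15) - 14 ≡ 17. → (15, 17)
7P: (15, 17) + (2, 7). λ = (7 - 17)/(2 - 15) ≡ 9/6 mod 19. 6⁻¹ ≡ 16 (mod 19), so λ ≡ 11.
  x = λ² - 15 - 2 = 121 - 17 ≡ 9; y = λ·(15 - 9) - 17 ≡ 11. → (9, 11)
8P: (9, 11) + (2, 7). λ = (7 - 11)/(2 - 9) ≡ 15/12 mod 19. 12⁻¹ ≡ 8 (mod 19) since 12·8 = 96 ≡ 1, so λ ≡ 6.
  x = λ² - 9 - 2 = 36 - 11 ≡ 6; y = λ·(9 - 6) - 11 ≡ 7. → (6, 7)

(6, 7)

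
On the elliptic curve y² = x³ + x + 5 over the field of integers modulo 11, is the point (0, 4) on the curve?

y² = 4² ≡ 5; x³ + 1x + 5 = 5 ≡ 5 (mod 11). 5 = 5.

yes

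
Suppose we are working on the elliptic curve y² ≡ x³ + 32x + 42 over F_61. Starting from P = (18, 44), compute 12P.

Double-and-add on 12 = (1100)₂. Start with P = (18, 44) for the leading 1-bit.
double: tangent at (18, 44): λ = (3·18² + 32)/(2·44) ≡ 28/27. 27⁻¹ ≡ 52 (mod 61) since 27·52 = 1404 ≡ 1, so λ ≡ 28·52 ≡ 53.
  x = λ² - 18 - 18 = 2809 - 36 ≡ 28; y = λ·(18 - 28) - 44 ≡ 36. → (28, 36)
add P: (28, 36) + (18, 44). λ = (44 - 36)/(18 - 28) ≡ 8/51 mod 61. 51⁻¹ ≡ 6 (mod 61), so λ ≡ 48.
  x = λ² - 28 - 18 = 2304 - 46 ≡ 1; y = λ·(28 - 1) - 36 ≡ 40. → (1, 40)
double: tangent at (1, 40): λ = (3·1² + 32)/(2·40) ≡ 35/19. 19⁻¹ ≡ 45 (mod 61), so λ ≡ 35·45 ≡ 50.
  x = λ² - 1 - 1 = 2500 - 2 ≡ 58; y = λ·(1 - 58) - 40 ≡ 38. → (58, 38)
double: tangent at (58, 38): λ = (3·58² + 32)/(2·38) ≡ 59/15. 15⁻¹ ≡ 57 (mod 61), so λ ≡ 59·57 ≡ 8.
  x = λ² - 58 - 58 = 64 - 116 ≡ 9; y = λ·(58 - 9) - 38 ≡ 49. → (9, 49)

(9, 49)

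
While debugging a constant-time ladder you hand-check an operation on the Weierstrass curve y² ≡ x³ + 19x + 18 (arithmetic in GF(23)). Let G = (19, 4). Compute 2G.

(21, 8)

tangent at (19, 4): λ = (3·19² + 19)/(2·4) ≡ 21/8. 8⁻¹ ≡ 3 (mod 23), so λ ≡ 21·3 ≡ 17.
  x = λ² - 19 - 19 = 289 - 38 ≡ 21; y = λ·(19 - 21) - 4 ≡ 8. → (21, 8)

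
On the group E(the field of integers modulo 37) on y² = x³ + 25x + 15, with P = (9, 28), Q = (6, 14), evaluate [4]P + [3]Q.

First 4P:
Double-and-add on 4 = (100)₂. Start with P = (9, 28) for the leading 1-bit.
double: tangent at (9, 28): λ = (3·9² + 25)/(2·28) ≡ 9/19. 19⁻¹ ≡ 2 (mod 37), so λ ≡ 9·2 ≡ 18.
  x = λ² - 9 - 9 = 324 - 18 ≡ 10; y = λ·(9 - 10) - 28 ≡ 28. → (10, 28)
double: tangent at (10, 28): λ = (3·10² + 25)/(2·28) ≡ 29/19. 19⁻¹ ≡ 2 (mod 37), so λ ≡ 29·2 ≡ 21.
  x = λ² - 10 - 10 = 441 - 20 ≡ 14; y = λ·(10 - 14) - 28 ≡ 36. → (14, 36)
4P = (14, 36).
Next 3Q:
Repeated addition: build up to 3Q.
2Q: tangent at (6, 14): λ = (3·6² + 25)/(2·14) ≡ 22/28. 28⁻¹ ≡ 4 (mod 37), so λ ≡ 22·4 ≡ 14.
  x = λ² - 6 - 6 = 196 - 12 ≡ 36; y = λ·(6 - 36) - 14 ≡ 10. → (36, 10)
3Q: (36, 10) + (6, 14). λ = (14 - 10)/(6 - 36) ≡ 4/7 mod 37. 7⁻¹ ≡ 16 (mod 37) since 7·16 = 112 ≡ 1, so λ ≡ 27.
  x = λ² - 36 - 6 = 729 - 42 ≡ 21; y = λ·(36 - 21) - 10 ≡ 25. → (21, 25)
3Q = (21, 25).
Finally 4P + 3Q:
(14, 36) + (21, 25). λ = (25 - 36)/(21 - 14) ≡ 26/7 mod 37. 7⁻¹ ≡ 16 (mod 37), so λ ≡ 9.
  x = λ² - 14 - 21 = 81 - 35 ≡ 9; y = λ·(14 - 9) - 36 ≡ 9. → (9, 9)

(9, 9)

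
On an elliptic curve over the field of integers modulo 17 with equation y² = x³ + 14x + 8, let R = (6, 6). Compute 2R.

tangent at (6, 6): λ = (3·6² + 14)/(2·6) ≡ 3/12. 12⁻¹ ≡ 10 (mod 17), so λ ≡ 3·10 ≡ 13.
  x = λ² - 6 - 6 = 169 - 12 ≡ 4; y = λ·(6 - 4) - 6 ≡ 3. → (4, 3)

(4, 3)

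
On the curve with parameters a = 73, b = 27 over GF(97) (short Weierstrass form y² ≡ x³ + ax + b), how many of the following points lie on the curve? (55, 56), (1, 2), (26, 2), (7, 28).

(55, 56): 56² ≡ 32, rhs ≡ 85 → off.
(1, 2): 2² ≡ 4, rhs ≡ 4 → on.
(26, 2): 2² ≡ 4, rhs ≡ 4 → on.
(7, 28): 28² ≡ 8, rhs ≡ 8 → on.

3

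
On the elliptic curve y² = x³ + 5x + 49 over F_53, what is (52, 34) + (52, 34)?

(11, 2)

tangent at (52, 34): λ = (3·52² + 5)/(2·34) ≡ 8/15. 15⁻¹ ≡ 46 (mod 53), so λ ≡ 8·46 ≡ 50.
  x = λ² - 52 - 52 = 2500 - 104 ≡ 11; y = λ·(52 - 11) - 34 ≡ 2. → (11, 2)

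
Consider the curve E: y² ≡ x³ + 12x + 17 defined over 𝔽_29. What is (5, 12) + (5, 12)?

(19, 17)

tangent at (5, 12): λ = (3·5² + 12)/(2·12) ≡ 0/24. 24⁻¹ ≡ 23 (mod 29), so λ ≡ 0·23 ≡ 0.
  x = λ² - 5 - 5 = 0 - 10 ≡ 19; y = λ·(5 - 19) - 12 ≡ 17. → (19, 17)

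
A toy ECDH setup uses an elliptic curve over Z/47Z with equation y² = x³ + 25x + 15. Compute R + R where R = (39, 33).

(32, 42)

tangent at (39, 33): λ = (3·39² + 25)/(2·33) ≡ 29/19. 19⁻¹ ≡ 5 (mod 47) since 19·5 = 95 ≡ 1, so λ ≡ 29·5 ≡ 4.
  x = λ² - 39 - 39 = 16 - 78 ≡ 32; y = λ·(39 - 32) - 33 ≡ 42. → (32, 42)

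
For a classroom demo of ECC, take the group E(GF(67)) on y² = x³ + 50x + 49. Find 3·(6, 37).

(44, 47)

Write G = (6, 37).
Repeated addition: build up to 3G.
2G: tangent at (6, 37): λ = (3·6² + 50)/(2·37) ≡ 24/7. 7⁻¹ ≡ 48 (mod 67), so λ ≡ 24·48 ≡ 13.
  x = λ² - 6 - 6 = 169 - 12 ≡ 23; y = λ·(6 - 23) - 37 ≡ 10. → (23, 10)
3G: (23, 10) + (6, 37). λ = (37 - 10)/(6 - 23) ≡ 27/50 mod 67. 50⁻¹ ≡ 63 (mod 67), so λ ≡ 26.
  x = λ² - 23 - 6 = 676 - 29 ≡ 44; y = λ·(23 - 44) - 10 ≡ 47. → (44, 47)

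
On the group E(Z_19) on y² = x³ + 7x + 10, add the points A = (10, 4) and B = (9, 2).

(4, 8)

(10, 4) + (9, 2). λ = (2 - 4)/(9 - 10) ≡ 17/18 mod 19. 18⁻¹ ≡ 18 (mod 19) since 18·18 = 324 ≡ 1, so λ ≡ 2.
  x = λ² - 10 - 9 = 4 - 19 ≡ 4; y = λ·(10 - 4) - 4 ≡ 8. → (4, 8)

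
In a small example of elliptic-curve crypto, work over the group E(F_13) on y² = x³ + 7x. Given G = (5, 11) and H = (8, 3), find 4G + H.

(2, 3)

First 4G:
Double-and-add on 4 = (100)₂. Start with G = (5, 11) for the leading 1-bit.
double: tangent at (5, 11): λ = (3·5² + 7)/(2·11) ≡ 4/9. 9⁻¹ ≡ 3 (mod 13), so λ ≡ 4·3 ≡ 12.
  x = λ² - 5 - 5 = 144 - 10 ≡ 4; y = λ·(5 - 4) - 11 ≡ 1. → (4, 1)
double: tangent at (4, 1): λ = (3·4² + 7)/(2·1) ≡ 3/2. 2⁻¹ ≡ 7 (mod 13) since 2·7 = 14 ≡ 1, so λ ≡ 3·7 ≡ 8.
  x = λ² - 4 - 4 = 64 - 8 ≡ 4; y = λ·(4 - 4) - 1 ≡ 12. → (4, 12)
4G = (4, 12).
Finally 4G + H:
(4, 12) + (8, 3). λ = (3 - 12)/(8 - 4) ≡ 4/4 mod 13. 4⁻¹ ≡ 10 (mod 13), so λ ≡ 1.
  x = λ² - 4 - 8 = 1 - 12 ≡ 2; y = λ·(4 - 2) - 12 ≡ 3. → (2, 3)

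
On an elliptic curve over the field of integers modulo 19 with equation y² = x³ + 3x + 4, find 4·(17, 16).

(15, 2)

Write Q = (17, 16).
Double-and-add on 4 = (100)₂. Start with Q = (17, 16) for the leading 1-bit.
double: tangent at (17, 16): λ = (3·17² + 3)/(2·16) ≡ 15/13. 13⁻¹ ≡ 3 (mod 19) since 13·3 = 39 ≡ 1, so λ ≡ 15·3 ≡ 7.
  x = λ² - 17 - 17 = 49 - 34 ≡ 15; y = λ·(17 - 15) - 16 ≡ 17. → (15, 17)
double: tangent at (15, 17): λ = (3·15² + 3)/(2·17) ≡ 13/15. 15⁻¹ ≡ 14 (mod 19), so λ ≡ 13·14 ≡ 11.
  x = λ² - 15 - 15 = 121 - 30 ≡ 15; y = λ·(15 - 15) - 17 ≡ 2. → (15, 2)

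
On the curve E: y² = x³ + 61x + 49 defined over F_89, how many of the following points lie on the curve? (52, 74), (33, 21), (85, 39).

(52, 74): 74² ≡ 47, rhs ≡ 5 → off.
(33, 21): 21² ≡ 85, rhs ≡ 85 → on.
(85, 39): 39² ≡ 8, rhs ≡ 8 → on.

2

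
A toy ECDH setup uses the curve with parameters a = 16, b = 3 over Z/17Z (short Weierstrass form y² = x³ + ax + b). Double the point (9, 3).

(7, 4)

tangent at (9, 3): λ = (3·9² + 16)/(2·3) ≡ 4/6. 6⁻¹ ≡ 3 (mod 17) since 6·3 = 18 ≡ 1, so λ ≡ 4·3 ≡ 12.
  x = λ² - 9 - 9 = 144 - 18 ≡ 7; y = λ·(9 - 7) - 3 ≡ 4. → (7, 4)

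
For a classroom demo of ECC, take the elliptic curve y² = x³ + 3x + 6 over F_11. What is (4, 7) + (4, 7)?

(6, 3)

tangent at (4, 7): λ = (3·4² + 3)/(2·7) ≡ 7/3. 3⁻¹ ≡ 4 (mod 11), so λ ≡ 7·4 ≡ 6.
  x = λ² - 4 - 4 = 36 - 8 ≡ 6; y = λ·(4 - 6) - 7 ≡ 3. → (6, 3)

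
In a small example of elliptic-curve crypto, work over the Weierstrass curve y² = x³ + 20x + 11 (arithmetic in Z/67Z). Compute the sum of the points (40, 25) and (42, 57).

(40, 25) + (42, 57). λ = (57 - 25)/(42 - 40) ≡ 32/2 mod 67. 2⁻¹ ≡ 34 (mod 67) since 2·34 = 68 ≡ 1, so λ ≡ 16.
  x = λ² - 40 - 42 = 256 - 82 ≡ 40; y = λ·(40 - 40) - 25 ≡ 42. → (40, 42)

(40, 42)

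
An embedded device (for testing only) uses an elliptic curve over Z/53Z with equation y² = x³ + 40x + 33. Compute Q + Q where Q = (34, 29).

tangent at (34, 29): λ = (3·34² + 40)/(2·29) ≡ 10/5. 5⁻¹ ≡ 32 (mod 53), so λ ≡ 10·32 ≡ 2.
  x = λ² - 34 - 34 = 4 - 68 ≡ 42; y = λ·(34 - 42) - 29 ≡ 8. → (42, 8)

(42, 8)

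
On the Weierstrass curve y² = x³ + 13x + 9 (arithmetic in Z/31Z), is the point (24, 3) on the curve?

yes

y² = 3² ≡ 9; x³ + 13x + 9 = 14145 ≡ 9 (mod 31). 9 = 9.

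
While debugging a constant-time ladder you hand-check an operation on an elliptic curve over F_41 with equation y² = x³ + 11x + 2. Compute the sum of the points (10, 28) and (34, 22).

(10, 28) + (34, 22). λ = (22 - 28)/(34 - 10) ≡ 35/24 mod 41. 24⁻¹ ≡ 12 (mod 41), so λ ≡ 10.
  x = λ² - 10 - 34 = 100 - 44 ≡ 15; y = λ·(10 - 15) - 28 ≡ 4. → (15, 4)

(15, 4)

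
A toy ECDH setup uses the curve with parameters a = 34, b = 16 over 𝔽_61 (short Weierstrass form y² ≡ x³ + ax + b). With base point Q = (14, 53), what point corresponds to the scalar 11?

(57, 11)

Repeated addition: build up to 11Q.
2Q: tangent at (14, 53): λ = (3·14² + 34)/(2·53) ≡ 12/45. 45⁻¹ ≡ 19 (mod 61) since 45·19 = 855 ≡ 1, so λ ≡ 12·19 ≡ 45.
  x = λ² - 14 - 14 = 2025 - 28 ≡ 45; y = λ·(14 - 45) - 53 ≡ 16. → (45, 16)
3Q: (45, 16) + (14, 53). λ = (53 - 16)/(14 - 45) ≡ 37/30 mod 61. 30⁻¹ ≡ 59 (mod 61), so λ ≡ 48.
  x = λ² - 45 - 14 = 2304 - 59 ≡ 49; y = λ·(45 - 49) - 16 ≡ 36. → (49, 36)
4Q: (49, 36) + (14, 53). λ = (53 - 36)/(14 - 49) ≡ 17/26 mod 61. 26⁻¹ ≡ 54 (mod 61), so λ ≡ 3.
  x = λ² - 49 - 14 = 9 - 63 ≡ 7; y = λ·(49 - 7) - 36 ≡ 29. → (7, 29)
5Q: (7, 29) + (14, 53). λ = (53 - 29)/(14 - 7) ≡ 24/7 mod 61. 7⁻¹ ≡ 35 (mod 61), so λ ≡ 47.
  x = λ² - 7 - 14 = 2209 - 21 ≡ 53; y = λ·(7 - 53) - 29 ≡ 5. → (53, 5)
6Q: (53, 5) + (14, 53). λ = (53 - 5)/(14 - 53) ≡ 48/22 mod 61. 22⁻¹ ≡ 25 (mod 61) since 22·25 = 550 ≡ 1, so λ ≡ 41.
  x = λ² - 53 - 14 = 1681 - 67 ≡ 28; y = λ·(53 - 28) - 5 ≡ 44. → (28, 44)
7Q: (28, 44) + (14, 53). λ = (53 - 44)/(14 - 28) ≡ 9/47 mod 61. 47⁻¹ ≡ 13 (mod 61), so λ ≡ 56.
  x = λ² - 28 - 14 = 3136 - 42 ≡ 44; y = λ·(28 - 44) - 44 ≡ 36. → (44, 36)
8Q: (44, 36) + (14, 53). λ = (53 - 36)/(14 - 44) ≡ 17/31 mod 61. 31⁻¹ ≡ 2 (mod 61), so λ ≡ 34.
  x = λ² - 44 - 14 = 1156 - 58 ≡ 0; y = λ·(44 - 0) - 36 ≡ 57. → (0, 57)
9Q: (0, 57) + (14, 53). λ = (53 - 57)/(14 - 0) ≡ 57/14 mod 61. 14⁻¹ ≡ 48 (mod 61), so λ ≡ 52.
  x = λ² - 0 - 14 = 2704 - 14 ≡ 6; y = λ·(0 - 6) - 57 ≡ 58. → (6, 58)
10Q: (6, 58) + (14, 53). λ = (53 - 58)/(14 - 6) ≡ 56/8 mod 61. 8⁻¹ ≡ 23 (mod 61), so λ ≡ 7.
  x = λ² - 6 - 14 = 49 - 20 ≡ 29; y = λ·(6 - 29) - 58 ≡ 25. → (29, 25)
11Q: (29, 25) + (14, 53). λ = (53 - 25)/(14 - 29) ≡ 28/46 mod 61. 46⁻¹ ≡ 4 (mod 61), so λ ≡ 51.
  x = λ² - 29 - 14 = 2601 - 43 ≡ 57; y = λ·(29 - 57) - 25 ≡ 11. → (57, 11)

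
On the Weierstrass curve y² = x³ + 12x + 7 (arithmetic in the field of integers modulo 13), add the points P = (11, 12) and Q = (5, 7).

(6, 3)

(11, 12) + (5, 7). λ = (7 - 12)/(5 - 11) ≡ 8/7 mod 13. 7⁻¹ ≡ 2 (mod 13) since 7·2 = 14 ≡ 1, so λ ≡ 3.
  x = λ² - 11 - 5 = 9 - 16 ≡ 6; y = λ·(11 - 6) - 12 ≡ 3. → (6, 3)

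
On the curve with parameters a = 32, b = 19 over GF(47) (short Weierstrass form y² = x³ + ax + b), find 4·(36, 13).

Write P = (36, 13).
Repeated addition: build up to 4P.
2P: tangent at (36, 13): λ = (3·36² + 32)/(2·13) ≡ 19/26. 26⁻¹ ≡ 38 (mod 47) since 26·38 = 988 ≡ 1, so λ ≡ 19·38 ≡ 17.
  x = λ² - 36 - 36 = 289 - 72 ≡ 29; y = λ·(36 - 29) - 13 ≡ 12. → (29, 12)
3P: (29, 12) + (36, 13). λ = (13 - 12)/(36 - 29) ≡ 1/7 mod 47. 7⁻¹ ≡ 27 (mod 47) since 7·27 = 189 ≡ 1, so λ ≡ 27.
  x = λ² - 29 - 36 = 729 - 65 ≡ 6; y = λ·(29 - 6) - 12 ≡ 45. → (6, 45)
4P: (6, 45) + (36, 13). λ = (13 - 45)/(36 - 6) ≡ 15/30 mod 47. 30⁻¹ ≡ 11 (mod 47), so λ ≡ 24.
  x = λ² - 6 - 36 = 576 - 42 ≡ 17; y = λ·(6 - 17) - 45 ≡ 20. → (17, 20)

(17, 20)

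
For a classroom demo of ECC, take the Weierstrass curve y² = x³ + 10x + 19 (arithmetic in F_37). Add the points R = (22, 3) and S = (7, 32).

(17, 12)

(22, 3) + (7, 32). λ = (32 - 3)/(7 - 22) ≡ 29/22 mod 37. 22⁻¹ ≡ 32 (mod 37), so λ ≡ 3.
  x = λ² - 22 - 7 = 9 - 29 ≡ 17; y = λ·(22 - 17) - 3 ≡ 12. → (17, 12)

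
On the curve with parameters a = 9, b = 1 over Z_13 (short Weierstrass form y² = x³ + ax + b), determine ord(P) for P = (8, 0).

2

2P: (8, 0) + (8, 0): same x and y₁ ≡ -y₂, so the sum is the point at infinity.
2P = the point at infinity, so the order is 2.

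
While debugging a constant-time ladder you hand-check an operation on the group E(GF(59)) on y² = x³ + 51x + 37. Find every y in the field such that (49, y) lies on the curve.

x³ + 51x + 37 = 120185 ≡ 2 (mod 59).
2 is a non-residue mod 59; no y exists.

none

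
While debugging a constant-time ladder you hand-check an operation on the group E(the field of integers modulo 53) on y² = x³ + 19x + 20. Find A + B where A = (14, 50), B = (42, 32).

(35, 43)

(14, 50) + (42, 32). λ = (32 - 50)/(42 - 14) ≡ 35/28 mod 53. 28⁻¹ ≡ 36 (mod 53) since 28·36 = 1008 ≡ 1, so λ ≡ 41.
  x = λ² - 14 - 42 = 1681 - 56 ≡ 35; y = λ·(14 - 35) - 50 ≡ 43. → (35, 43)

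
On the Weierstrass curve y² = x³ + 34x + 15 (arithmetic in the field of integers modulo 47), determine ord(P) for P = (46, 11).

2P: tangent at (46, 11): λ = (3·46² + 34)/(2·11) ≡ 37/22. 22⁻¹ ≡ 15 (mod 47) since 22·15 = 330 ≡ 1, so λ ≡ 37·15 ≡ 38.
  x = λ² - 46 - 46 = 1444 - 92 ≡ 36; y = λ·(46 - 36) - 11 ≡ 40. → (36, 40)
3P: (36, 40) + (46, 11). λ = (11 - 40)/(46 - 36) ≡ 18/10 mod 47. 10⁻¹ ≡ 33 (mod 47), so λ ≡ 30.
  x = λ² - 36 - 46 = 900 - 82 ≡ 19; y = λ·(36 - 19) - 40 ≡ 0. → (19, 0)
4P: (19, 0) + (46, 11). λ = (11 - 0)/(46 - 19) ≡ 11/27 mod 47. 27⁻¹ ≡ 7 (mod 47), so λ ≡ 30.
  x = λ² - 19 - 46 = 900 - 65 ≡ 36; y = λ·(19 - 36) - 0 ≡ 7. → (36, 7)
5P: (36, 7) + (46, 11). λ = (11 - 7)/(46 - 36) ≡ 4/10 mod 47. 10⁻¹ ≡ 33 (mod 47) since 10·33 = 330 ≡ 1, so λ ≡ 38.
  x = λ² - 36 - 46 = 1444 - 82 ≡ 46; y = λ·(36 - 46) - 7 ≡ 36. → (46, 36)
6P: (46, 36) + (46, 11): same x and y₁ ≡ -y₂, so the sum is O.
6P = O, so the order is 6.

6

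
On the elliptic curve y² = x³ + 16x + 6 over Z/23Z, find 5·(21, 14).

Write G = (21, 14).
Double-and-add on 5 = (101)₂. Start with G = (21, 14) for the leading 1-bit.
double: tangent at (21, 14): λ = (3·21² + 16)/(2·14) ≡ 5/5. 5⁻¹ ≡ 14 (mod 23) since 5·14 = 70 ≡ 1, so λ ≡ 5·14 ≡ 1.
  x = λ² - 21 - 21 = 1 - 42 ≡ 5; y = λ·(21 - 5) - 14 ≡ 2. → (5, 2)
double: tangent at (5, 2): λ = (3·5² + 16)/(2·2) ≡ 22/4. 4⁻¹ ≡ 6 (mod 23), so λ ≡ 22·6 ≡ 17.
  x = λ² - 5 - 5 = 289 - 10 ≡ 3; y = λ·(5 - 3) - 2 ≡ 9. → (3, 9)
add G: (3, 9) + (21, 14). λ = (14 - 9)/(21 - 3) ≡ 5/18 mod 23. 18⁻¹ ≡ 9 (mod 23), so λ ≡ 22.
  x = λ² - 3 - 21 = 484 - 24 ≡ 0; y = λ·(3 - 0) - 9 ≡ 11. → (0, 11)

(0, 11)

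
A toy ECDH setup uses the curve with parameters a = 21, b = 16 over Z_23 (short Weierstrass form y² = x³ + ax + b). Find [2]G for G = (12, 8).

(0, 4)

tangent at (12, 8): λ = (3·12² + 21)/(2·8) ≡ 16/16. 16⁻¹ ≡ 13 (mod 23), so λ ≡ 16·13 ≡ 1.
  x = λ² - 12 - 12 = 1 - 24 ≡ 0; y = λ·(12 - 0) - 8 ≡ 4. → (0, 4)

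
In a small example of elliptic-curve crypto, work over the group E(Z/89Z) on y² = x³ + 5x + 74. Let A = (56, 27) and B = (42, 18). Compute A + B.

(56, 27) + (42, 18). λ = (18 - 27)/(42 - 56) ≡ 80/75 mod 89. 75⁻¹ ≡ 19 (mod 89) since 75·19 = 1425 ≡ 1, so λ ≡ 7.
  x = λ² - 56 - 42 = 49 - 98 ≡ 40; y = λ·(56 - 40) - 27 ≡ 85. → (40, 85)

(40, 85)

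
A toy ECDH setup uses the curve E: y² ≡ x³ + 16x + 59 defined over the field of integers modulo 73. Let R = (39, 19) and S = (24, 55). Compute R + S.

(7, 21)

(39, 19) + (24, 55). λ = (55 - 19)/(24 - 39) ≡ 36/58 mod 73. 58⁻¹ ≡ 34 (mod 73), so λ ≡ 56.
  x = λ² - 39 - 24 = 3136 - 63 ≡ 7; y = λ·(39 - 7) - 19 ≡ 21. → (7, 21)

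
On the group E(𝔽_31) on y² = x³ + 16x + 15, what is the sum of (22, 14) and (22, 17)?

The two points share x = 22 and their y-coordinates satisfy 14 + 17 ≡ 0 (mod 31), so they are inverses. Their sum is O.

O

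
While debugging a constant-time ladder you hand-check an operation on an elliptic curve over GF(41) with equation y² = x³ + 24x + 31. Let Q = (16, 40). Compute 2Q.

tangent at (16, 40): λ = (3·16² + 24)/(2·40) ≡ 13/39. 39⁻¹ ≡ 20 (mod 41), so λ ≡ 13·20 ≡ 14.
  x = λ² - 16 - 16 = 196 - 32 ≡ 0; y = λ·(16 - 0) - 40 ≡ 20. → (0, 20)

(0, 20)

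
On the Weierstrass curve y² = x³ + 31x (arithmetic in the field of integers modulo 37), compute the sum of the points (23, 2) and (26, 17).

(13, 11)

(23, 2) + (26, 17). λ = (17 - 2)/(26 - 23) ≡ 15/3 mod 37. 3⁻¹ ≡ 25 (mod 37), so λ ≡ 5.
  x = λ² - 23 - 26 = 25 - 49 ≡ 13; y = λ·(23 - 13) - 2 ≡ 11. → (13, 11)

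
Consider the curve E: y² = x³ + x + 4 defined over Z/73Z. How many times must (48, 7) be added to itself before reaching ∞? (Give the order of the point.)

3

2P: tangent at (48, 7): λ = (3·48² + 1)/(2·7) ≡ 51/14. 14⁻¹ ≡ 47 (mod 73), so λ ≡ 51·47 ≡ 61.
  x = λ² - 48 - 48 = 3721 - 96 ≡ 48; y = λ·(48 - 48) - 7 ≡ 66. → (48, 66)
3P: (48, 66) + (48, 7): same x and y₁ ≡ -y₂, so the sum is ∞.
3P = ∞, so the order is 3.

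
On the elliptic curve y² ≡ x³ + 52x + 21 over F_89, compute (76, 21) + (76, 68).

O

The two points share x = 76 and their y-coordinates satisfy 21 + 68 ≡ 0 (mod 89), so they are inverses. Their sum is the point at infinity.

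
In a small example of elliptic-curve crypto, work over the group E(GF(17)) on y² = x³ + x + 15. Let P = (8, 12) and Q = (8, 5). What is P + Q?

O

The two points share x = 8 and their y-coordinates satisfy 12 + 5 ≡ 0 (mod 17), so they are inverses. Their sum is O.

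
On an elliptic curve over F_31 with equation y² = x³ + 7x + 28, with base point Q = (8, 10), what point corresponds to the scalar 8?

(19, 13)

Repeated addition: build up to 8Q.
2Q: tangent at (8, 10): λ = (3·8² + 7)/(2·10) ≡ 13/20. 20⁻¹ ≡ 14 (mod 31) since 20·14 = 280 ≡ 1, so λ ≡ 13·14 ≡ 27.
  x = λ² - 8 - 8 = 729 - 16 ≡ 0; y = λ·(8 - 0) - 10 ≡ 20. → (0, 20)
3Q: (0, 20) + (8, 10). λ = (10 - 20)/(8 - 0) ≡ 21/8 mod 31. 8⁻¹ ≡ 4 (mod 31) since 8·4 = 32 ≡ 1, so λ ≡ 22.
  x = λ² - 0 - 8 = 484 - 8 ≡ 11; y = λ·(0 - 11) - 20 ≡ 17. → (11, 17)
4Q: (11, 17) + (8, 10). λ = (10 - 17)/(8 - 11) ≡ 24/28 mod 31. 28⁻¹ ≡ 10 (mod 31) since 28·10 = 280 ≡ 1, so λ ≡ 23.
  x = λ² - 11 - 8 = 529 - 19 ≡ 14; y = λ·(11 - 14) - 17 ≡ 7. → (14, 7)
5Q: (14, 7) + (8, 10). λ = (10 - 7)/(8 - 14) ≡ 3/25 mod 31. 25⁻¹ ≡ 5 (mod 31) since 25·5 = 125 ≡ 1, so λ ≡ 15.
  x = λ² - 14 - 8 = 225 - 22 ≡ 17; y = λ·(14 - 17) - 7 ≡ 10. → (17, 10)
6Q: (17, 10) + (8, 10). λ = (10 - 10)/(8 - 17) ≡ 0/22 mod 31. 22⁻¹ ≡ 24 (mod 31), so λ ≡ 0.
  x = λ² - 17 - 8 = 0 - 25 ≡ 6; y = λ·(17 - 6) - 10 ≡ 21. → (6, 21)
7Q: (6, 21) + (8, 10). λ = (10 - 21)/(8 - 6) ≡ 20/2 mod 31. 2⁻¹ ≡ 16 (mod 31) since 2·16 = 32 ≡ 1, so λ ≡ 10.
  x = λ² - 6 - 8 = 100 - 14 ≡ 24; y = λ·(6 - 24) - 21 ≡ 16. → (24, 16)
8Q: (24, 16) + (8, 10). λ = (10 - 16)/(8 - 24) ≡ 25/15 mod 31. 15⁻¹ ≡ 29 (mod 31) since 15·29 = 435 ≡ 1, so λ ≡ 12.
  x = λ² - 24 - 8 = 144 - 32 ≡ 19; y = λ·(24 - 19) - 16 ≡ 13. → (19, 13)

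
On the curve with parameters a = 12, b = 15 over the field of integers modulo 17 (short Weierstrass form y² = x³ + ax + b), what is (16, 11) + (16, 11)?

tangent at (16, 11): λ = (3·16² + 12)/(2·11) ≡ 15/5. 5⁻¹ ≡ 7 (mod 17) since 5·7 = 35 ≡ 1, so λ ≡ 15·7 ≡ 3.
  x = λ² - 16 - 16 = 9 - 32 ≡ 11; y = λ·(16 - 11) - 11 ≡ 4. → (11, 4)

(11, 4)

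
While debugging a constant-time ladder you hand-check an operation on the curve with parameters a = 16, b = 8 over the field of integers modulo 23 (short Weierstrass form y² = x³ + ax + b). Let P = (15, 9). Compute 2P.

(5, 12)

tangent at (15, 9): λ = (3·15² + 16)/(2·9) ≡ 1/18. 18⁻¹ ≡ 9 (mod 23), so λ ≡ 1·9 ≡ 9.
  x = λ² - 15 - 15 = 81 - 30 ≡ 5; y = λ·(15 - 5) - 9 ≡ 12. → (5, 12)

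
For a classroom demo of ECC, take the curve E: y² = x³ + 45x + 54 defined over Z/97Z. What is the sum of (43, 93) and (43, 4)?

The two points share x = 43 and their y-coordinates satisfy 93 + 4 ≡ 0 (mod 97), so they are inverses. Their sum is the point at infinity.

O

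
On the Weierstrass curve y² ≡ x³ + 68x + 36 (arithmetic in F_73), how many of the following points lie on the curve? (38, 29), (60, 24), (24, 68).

(38, 29): 29² ≡ 38, rhs ≡ 41 → off.
(60, 24): 24² ≡ 65, rhs ≡ 21 → off.
(24, 68): 68² ≡ 25, rhs ≡ 16 → off.

0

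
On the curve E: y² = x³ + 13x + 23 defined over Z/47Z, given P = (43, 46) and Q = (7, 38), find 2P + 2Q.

(37, 16)

First 2P:
Repeated addition: build up to 2P.
2P: tangent at (43, 46): λ = (3·43² + 13)/(2·46) ≡ 14/45. 45⁻¹ ≡ 23 (mod 47), so λ ≡ 14·23 ≡ 40.
  x = λ² - 43 - 43 = 1600 - 86 ≡ 10; y = λ·(43 - 10) - 46 ≡ 5. → (10, 5)
2P = (10, 5).
Next 2Q:
Repeated addition: build up to 2Q.
2Q: tangent at (7, 38): λ = (3·7² + 13)/(2·38) ≡ 19/29. 29⁻¹ ≡ 13 (mod 47), so λ ≡ 19·13 ≡ 12.
  x = λ² - 7 - 7 = 144 - 14 ≡ 36; y = λ·(7 - 36) - 38 ≡ 37. → (36, 37)
2Q = (36, 37).
Finally 2P + 2Q:
(10, 5) + (36, 37). λ = (37 - 5)/(36 - 10) ≡ 32/26 mod 47. 26⁻¹ ≡ 38 (mod 47), so λ ≡ 41.
  x = λ² - 10 - 36 = 1681 - 46 ≡ 37; y = λ·(10 - 37) - 5 ≡ 16. → (37, 16)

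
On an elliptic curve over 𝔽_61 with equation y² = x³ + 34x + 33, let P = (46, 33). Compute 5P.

Double-and-add on 5 = (101)₂. Start with P = (46, 33) for the leading 1-bit.
double: tangent at (46, 33): λ = (3·46² + 34)/(2·33) ≡ 38/5. 5⁻¹ ≡ 49 (mod 61) since 5·49 = 245 ≡ 1, so λ ≡ 38·49 ≡ 32.
  x = λ² - 46 - 46 = 1024 - 92 ≡ 17; y = λ·(46 - 17) - 33 ≡ 41. → (17, 41)
double: tangent at (17, 41): λ = (3·17² + 34)/(2·41) ≡ 47/21. 21⁻¹ ≡ 32 (mod 61), so λ ≡ 47·32 ≡ 40.
  x = λ² - 17 - 17 = 1600 - 34 ≡ 41; y = λ·(17 - 41) - 41 ≡ 36. → (41, 36)
add P: (41, 36) + (46, 33). λ = (33 - 36)/(46 - 41) ≡ 58/5 mod 61. 5⁻¹ ≡ 49 (mod 61), so λ ≡ 36.
  x = λ² - 41 - 46 = 1296 - 87 ≡ 50; y = λ·(41 - 50) - 36 ≡ 6. → (50, 6)

(50, 6)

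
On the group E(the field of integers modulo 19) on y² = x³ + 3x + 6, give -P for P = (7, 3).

-(7, 3) = (7, -3 mod 19) = (7, 16).

(7, 16)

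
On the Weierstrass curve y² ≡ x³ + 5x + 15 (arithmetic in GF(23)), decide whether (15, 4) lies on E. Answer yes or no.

y² = 4² ≡ 16; x³ + 5x + 15 = 3465 ≡ 15 (mod 23). 16 ≠ 15.

no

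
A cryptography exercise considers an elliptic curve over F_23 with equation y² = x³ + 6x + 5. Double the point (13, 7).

(3, 21)

tangent at (13, 7): λ = (3·13² + 6)/(2·7) ≡ 7/14. 14⁻¹ ≡ 5 (mod 23), so λ ≡ 7·5 ≡ 12.
  x = λ² - 13 - 13 = 144 - 26 ≡ 3; y = λ·(13 - 3) - 7 ≡ 21. → (3, 21)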